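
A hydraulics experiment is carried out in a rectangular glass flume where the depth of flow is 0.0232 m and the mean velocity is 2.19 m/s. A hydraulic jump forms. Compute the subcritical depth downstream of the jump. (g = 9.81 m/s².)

y₂ = 0.139 m

Fr₁ = V₁/√(g·y₁) = 2.19/√(9.81×0.0232) = 4.59.
By Bélanger, y₂/y₁ = ½[√(1 + 8Fr₁²) − 1] = ½[√169.6 − 1] = 6.01.
y₂ = 6.01 × 0.0232 = 0.139 m.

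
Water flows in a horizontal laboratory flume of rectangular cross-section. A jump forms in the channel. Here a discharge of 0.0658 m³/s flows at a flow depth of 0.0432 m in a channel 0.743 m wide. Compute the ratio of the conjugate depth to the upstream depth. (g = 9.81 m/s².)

y₂/y₁ = 3.98

q = Q/b = 0.0658/0.743 = 0.0886 m²/s; V₁ = q/y₁ = 2.05 m/s. Fr₁ = V₁/√(g·y₁) = 3.15.
Bélanger equation: y₂/y₁ = ½[√(1 + 8Fr₁²) − 1] = ½[√80.33 − 1] = 3.98.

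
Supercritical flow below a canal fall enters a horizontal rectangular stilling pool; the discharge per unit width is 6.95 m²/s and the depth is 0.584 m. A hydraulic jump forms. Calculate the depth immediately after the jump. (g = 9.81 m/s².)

V₁ = q/y₁ = 6.95/0.584 = 11.9 m/s. Fr₁ = V₁/√(g·y₁) = 11.9/√(9.81×0.584) = 4.97.
From the momentum equation for a rectangular channel, y₂/y₁ = ½[√(1 + 8Fr₁²) − 1] = ½[√198.8 − 1] = 6.55.
y₂ = 6.55 × 0.584 = 3.82 m.

y₂ = 3.82 m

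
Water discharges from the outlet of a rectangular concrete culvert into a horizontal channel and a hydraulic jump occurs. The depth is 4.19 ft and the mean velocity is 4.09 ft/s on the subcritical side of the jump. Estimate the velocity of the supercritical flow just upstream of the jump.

V₁ = 19.9 ft/s

Fr₂ = V₂/√(g·y₂) = 4.09/√(32.2×4.19) = 0.352.
Since the conjugate-depth ratio holds either way, y₁/y₂ = ½[√(1 + 8Fr₂²) − 1] = ½[√1.992 − 1] = 0.206.
y₁ = 0.206 × 4.19 = 0.862 ft.
V₁ = q/y₁ = 17.1/0.862 = 19.9 ft/s.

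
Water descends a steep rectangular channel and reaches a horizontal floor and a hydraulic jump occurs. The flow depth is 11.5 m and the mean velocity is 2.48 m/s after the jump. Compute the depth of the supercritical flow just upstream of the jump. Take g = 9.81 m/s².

y₁ = 1.14 m

Fr₂ = V₂/√(g·y₂) = 2.48/√(9.81×11.5) = 0.233.
Applying the sequent-depth relation in reverse, y₁/y₂ = ½[√(1 + 8Fr₂²) − 1] = ½[√1.436 − 1] = 0.0992.
y₁ = 0.0992 × 11.5 = 1.14 m.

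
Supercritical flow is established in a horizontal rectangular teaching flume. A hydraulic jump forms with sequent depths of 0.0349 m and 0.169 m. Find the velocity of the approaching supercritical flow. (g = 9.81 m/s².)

V₁ = 2.20 m/s

For a rectangular channel the momentum equation gives q² = ½·g·y₁·y₂·(y₁ + y₂) = ½×9.81×0.0349×0.169×0.204 = 0.00590.
q = √0.00590 = 0.0768 m²/s.
V₁ = q/y₁ = 0.0768/0.0349 = 2.20 m/s.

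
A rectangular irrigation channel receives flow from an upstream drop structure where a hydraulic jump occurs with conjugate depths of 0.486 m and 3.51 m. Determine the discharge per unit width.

q = 5.78 m²/s

For a rectangular channel the momentum equation gives q² = ½·g·y₁·y₂·(y₁ + y₂) = ½×9.81×0.486×3.51×4.00 = 33.4.
q = √33.4 = 5.78 m²/s.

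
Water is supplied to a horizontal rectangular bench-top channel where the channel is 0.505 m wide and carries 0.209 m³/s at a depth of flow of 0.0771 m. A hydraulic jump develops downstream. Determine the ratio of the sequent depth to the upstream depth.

y₂/y₁ = 8.24

q = Q/b = 0.209/0.505 = 0.414 m²/s; V₁ = q/y₁ = 5.37 m/s. Fr₁ = V₁/√(g·y₁) = 6.17.
Conjugate-depth relation: y₂/y₁ = ½[√(1 + 8Fr₁²) − 1] = ½[√305.8 − 1] = 8.24.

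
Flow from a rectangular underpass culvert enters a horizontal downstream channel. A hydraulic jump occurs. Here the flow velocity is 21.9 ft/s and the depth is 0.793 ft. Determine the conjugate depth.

Fr₁ = V₁/√(g·y₁) = 21.9/√(32.2×0.793) = 4.33.
Sequent-depth ratio: y₂/y₁ = ½[√(1 + 8Fr₁²) − 1] = ½[√151.3 − 1] = 5.65.
y₂ = 5.65 × 0.793 = 4.48 ft.

y₂ = 4.48 ft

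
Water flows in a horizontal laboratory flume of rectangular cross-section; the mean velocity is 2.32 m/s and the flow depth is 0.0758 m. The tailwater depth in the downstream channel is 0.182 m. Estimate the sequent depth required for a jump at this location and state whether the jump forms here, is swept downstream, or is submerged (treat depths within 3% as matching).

y₂ = 0.253 m; the jump is swept downstream

Fr₁ = V₁/√(g·y₁) = 2.32/√(9.81×0.0758) = 2.69.
Bélanger equation: y₂/y₁ = ½[√(1 + 8Fr₁²) − 1] = ½[√58.91 − 1] = 3.34.
y₂ = 3.34 × 0.0758 = 0.253 m.
Tailwater y_tw = 0.182 m: y_tw < y₂, so the jump is swept downstream.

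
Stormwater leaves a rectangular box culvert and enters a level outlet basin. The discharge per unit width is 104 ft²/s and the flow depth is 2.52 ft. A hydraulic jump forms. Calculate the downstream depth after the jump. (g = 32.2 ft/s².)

y₂ = 15.1 ft

V₁ = q/y₁ = 104/2.52 = 41.3 ft/s. Fr₁ = V₁/√(g·y₁) = 41.3/√(32.2×2.52) = 4.58.
Bélanger equation: y₂/y₁ = ½[√(1 + 8Fr₁²) − 1] = ½[√168.9 − 1] = 6.00.
y₂ = 6.00 × 2.52 = 15.1 ft.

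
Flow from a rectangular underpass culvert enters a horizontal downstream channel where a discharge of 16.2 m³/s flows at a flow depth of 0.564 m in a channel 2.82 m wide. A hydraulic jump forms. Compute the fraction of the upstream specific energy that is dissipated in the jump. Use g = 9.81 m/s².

q = Q/b = 16.2/2.82 = 5.74 m²/s; V₁ = q/y₁ = 10.2 m/s. Fr₁ = V₁/√(g·y₁) = 4.33.
Sequent-depth ratio: y₂/y₁ = ½[√(1 + 8Fr₁²) − 1] = ½[√151.0 − 1] = 5.64.
y₂ = 5.64 × 0.564 = 3.18 m.
E₁ = y₁ + V₁²/2g = 5.85 m. ΔE = (y₂ − y₁)³/(4y₁y₂) = 2.50 m. ΔE/E₁ = 2.50/5.85 = 0.428.

ΔE/E₁ = 0.428 (42.8%)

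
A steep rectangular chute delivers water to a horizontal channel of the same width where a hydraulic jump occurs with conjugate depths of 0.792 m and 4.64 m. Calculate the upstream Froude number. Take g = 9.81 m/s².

Fr₁ = 4.48

For a rectangular channel the momentum equation gives q² = ½·g·y₁·y₂·(y₁ + y₂) = ½×9.81×0.792×4.64×5.43 = 97.9.
q = √97.9 = 9.90 m²/s.
V₁ = q/y₁ = 12.5 m/s; Fr₁ = V₁/√(g·y₁) = 4.48.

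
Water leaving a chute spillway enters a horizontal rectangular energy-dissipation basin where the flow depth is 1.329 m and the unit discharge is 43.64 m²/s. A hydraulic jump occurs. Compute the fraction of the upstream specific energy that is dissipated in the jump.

V₁ = q/y₁ = 43.64/1.329 = 32.84 m/s. Fr₁ = V₁/√(g·y₁) = 32.84/√(9.81×1.329) = 9.094.
Bélanger equation: y₂/y₁ = ½[√(1 + 8Fr₁²) − 1] = ½[√662.63 − 1] = 12.37.
y₂ = 12.37 × 1.329 = 16.44 m.
E₁ = y₁ + V₁²/2g = 56.29 m. ΔE = (y₂ − y₁)³/(4y₁y₂) = 39.49 m. ΔE/E₁ = 39.49/56.29 = 0.702.

ΔE/E₁ = 0.702 (70.2%)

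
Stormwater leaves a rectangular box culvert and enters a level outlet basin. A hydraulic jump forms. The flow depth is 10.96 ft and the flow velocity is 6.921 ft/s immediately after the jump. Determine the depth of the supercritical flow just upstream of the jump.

Fr₂ = V₂/√(g·y₂) = 6.921/√(32.2×10.96) = 0.3684.
Since the conjugate-depth ratio holds either way, y₁/y₂ = ½[√(1 + 8Fr₂²) − 1] = ½[√2.0858 − 1] = 0.2221.
y₁ = 0.2221 × 10.96 = 2.434 ft.

y₁ = 2.434 ft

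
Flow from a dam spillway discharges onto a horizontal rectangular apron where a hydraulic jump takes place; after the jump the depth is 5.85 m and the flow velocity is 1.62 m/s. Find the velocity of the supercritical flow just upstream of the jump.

V₁ = 19.2 m/s

Fr₂ = V₂/√(g·y₂) = 1.62/√(9.81×5.85) = 0.214.
Since the conjugate-depth ratio holds either way, y₁/y₂ = ½[√(1 + 8Fr₂²) − 1] = ½[√1.366 − 1] = 0.0843.
y₁ = 0.0843 × 5.85 = 0.493 m.
V₁ = q/y₁ = 9.48/0.493 = 19.2 m/s.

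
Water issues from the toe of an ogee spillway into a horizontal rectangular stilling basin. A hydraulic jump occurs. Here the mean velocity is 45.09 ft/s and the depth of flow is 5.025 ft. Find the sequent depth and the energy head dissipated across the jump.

Fr₁ = V₁/√(g·y₁) = 45.09/√(32.2×5.025) = 3.545.
From the momentum equation for a rectangular channel, y₂/y₁ = ½[√(1 + 8Fr₁²) − 1] = ½[√101.52 − 1] = 4.538.
y₂ = 4.538 × 5.025 = 22.80 ft.
Head loss: ΔE = (y₂ − y₁)³/(4y₁y₂) = (22.80 − 5.025)³/(4×5.025×22.80) = 5619/458.3 = 12.26 ft.

y₂ = 22.80 ft; ΔE = 12.26 ft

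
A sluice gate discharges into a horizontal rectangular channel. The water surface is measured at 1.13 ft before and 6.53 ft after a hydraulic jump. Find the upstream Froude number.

Fr₁ = 4.43

For a rectangular channel the momentum equation gives q² = ½·g·y₁·y₂·(y₁ + y₂) = ½×32.2×1.13×6.53×7.66 = 910.
q = √910 = 30.2 ft²/s.
V₁ = q/y₁ = 26.7 ft/s; Fr₁ = V₁/√(g·y₁) = 4.43.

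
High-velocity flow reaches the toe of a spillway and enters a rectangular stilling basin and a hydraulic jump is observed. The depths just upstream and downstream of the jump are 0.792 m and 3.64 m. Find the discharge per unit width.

For a rectangular channel the momentum equation gives q² = ½·g·y₁·y₂·(y₁ + y₂) = ½×9.81×0.792×3.64×4.43 = 62.7.
q = √62.7 = 7.92 m²/s.

q = 7.92 m²/s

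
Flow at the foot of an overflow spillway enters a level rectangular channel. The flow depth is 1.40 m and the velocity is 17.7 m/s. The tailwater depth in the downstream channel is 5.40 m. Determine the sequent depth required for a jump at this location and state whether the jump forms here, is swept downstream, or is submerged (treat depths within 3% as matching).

y₂ = 8.78 m; the jump is swept downstream

Fr₁ = V₁/√(g·y₁) = 17.7/√(9.81×1.40) = 4.78.
Sequent-depth ratio: y₂/y₁ = ½[√(1 + 8Fr₁²) − 1] = ½[√183.5 − 1] = 6.27.
y₂ = 6.27 × 1.40 = 8.78 m.
Tailwater y_tw = 5.40 m: y_tw < y₂, so the jump is swept downstream.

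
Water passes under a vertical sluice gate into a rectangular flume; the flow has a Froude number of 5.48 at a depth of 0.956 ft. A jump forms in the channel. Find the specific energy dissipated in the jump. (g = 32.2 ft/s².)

Fr₁ = 5.48 (given).
By Bélanger, y₂/y₁ = ½[√(1 + 8Fr₁²) − 1] = ½[√241.2 − 1] = 7.27.
y₂ = 7.27 × 0.956 = 6.95 ft.
Head loss: ΔE = (y₂ − y₁)³/(4y₁y₂) = (6.95 − 0.956)³/(4×0.956×6.95) = 215/26.6 = 8.09 ft.

ΔE = 8.09 ft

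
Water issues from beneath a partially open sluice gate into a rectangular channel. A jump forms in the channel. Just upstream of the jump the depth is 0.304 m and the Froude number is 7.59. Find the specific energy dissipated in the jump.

Fr₁ = 7.59 (given).
By Bélanger, y₂/y₁ = ½[√(1 + 8Fr₁²) − 1] = ½[√461.9 − 1] = 10.2.
y₂ = 10.2 × 0.304 = 3.11 m.
Head loss: ΔE = (y₂ − y₁)³/(4y₁y₂) = (3.11 − 0.304)³/(4×0.304×3.11) = 22.2/3.79 = 5.86 m.

ΔE = 5.86 m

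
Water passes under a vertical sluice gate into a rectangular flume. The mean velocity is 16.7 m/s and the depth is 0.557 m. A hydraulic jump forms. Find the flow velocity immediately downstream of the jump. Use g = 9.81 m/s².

Fr₁ = V₁/√(g·y₁) = 16.7/√(9.81×0.557) = 7.14.
Bélanger equation: y₂/y₁ = ½[√(1 + 8Fr₁²) − 1] = ½[√409.3 − 1] = 9.62.
y₂ = 9.62 × 0.557 = 5.36 m.
q = V₁·y₁ = 16.7 × 0.557 = 9.30 m²/s.
V₂ = q/y₂ = 9.30/5.36 = 1.74 m/s.

V₂ = 1.74 m/s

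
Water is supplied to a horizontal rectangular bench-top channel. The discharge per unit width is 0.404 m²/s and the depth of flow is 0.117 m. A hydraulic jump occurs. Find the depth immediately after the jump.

y₂ = 0.478 m

V₁ = q/y₁ = 0.404/0.117 = 3.45 m/s. Fr₁ = V₁/√(g·y₁) = 3.45/√(9.81×0.117) = 3.22.
Sequent-depth ratio: y₂/y₁ = ½[√(1 + 8Fr₁²) − 1] = ½[√84.10 − 1] = 4.09.
y₂ = 4.09 × 0.117 = 0.478 m.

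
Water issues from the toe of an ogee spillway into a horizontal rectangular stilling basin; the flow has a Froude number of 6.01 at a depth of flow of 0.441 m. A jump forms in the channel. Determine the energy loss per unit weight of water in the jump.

ΔE = 4.75 m

Fr₁ = 6.01 (given).
From the momentum equation for a rectangular channel, y₂/y₁ = ½[√(1 + 8Fr₁²) − 1] = ½[√290.0 − 1] = 8.01.
y₂ = 8.01 × 0.441 = 3.53 m.
Head loss: ΔE = (y₂ − y₁)³/(4y₁y₂) = (3.53 − 0.441)³/(4×0.441×3.53) = 29.6/6.23 = 4.75 m.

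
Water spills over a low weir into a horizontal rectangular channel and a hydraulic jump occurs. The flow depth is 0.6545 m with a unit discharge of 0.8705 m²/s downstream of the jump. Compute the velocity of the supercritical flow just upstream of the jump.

V₁ = 3.367 m/s

V₂ = q/y₂ = 0.8705/0.6545 = 1.330 m/s; Fr₂ = V₂/√(g·y₂) = 0.5249.
The Bélanger relation is symmetric: y₁/y₂ = ½[√(1 + 8Fr₂²) − 1] = ½[√3.2041 − 1] = 0.3950.
y₁ = 0.3950 × 0.6545 = 0.2585 m.
V₁ = q/y₁ = 0.8705/0.2585 = 3.367 m/s.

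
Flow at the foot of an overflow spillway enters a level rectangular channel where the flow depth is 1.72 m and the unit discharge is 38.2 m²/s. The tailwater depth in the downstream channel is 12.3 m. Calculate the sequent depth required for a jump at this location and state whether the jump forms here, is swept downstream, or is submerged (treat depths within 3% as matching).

y₂ = 12.3 m; the jump forms here

V₁ = q/y₁ = 38.2/1.72 = 22.2 m/s. Fr₁ = V₁/√(g·y₁) = 22.2/√(9.81×1.72) = 5.41.
Conjugate-depth relation: y₂/y₁ = ½[√(1 + 8Fr₁²) − 1] = ½[√234.9 − 1] = 7.16.
y₂ = 7.16 × 1.72 = 12.3 m.
Tailwater y_tw = 12.3 m: y_tw ≈ y₂, so the jump forms here.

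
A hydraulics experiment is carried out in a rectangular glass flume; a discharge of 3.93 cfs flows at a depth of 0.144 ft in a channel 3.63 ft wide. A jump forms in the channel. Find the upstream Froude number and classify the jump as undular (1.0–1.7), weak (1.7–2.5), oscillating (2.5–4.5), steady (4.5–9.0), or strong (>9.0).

Fr₁ = 3.49; oscillating jump

q = Q/b = 3.93/3.63 = 1.08 ft²/s; V₁ = q/y₁ = 7.52 ft/s. Fr₁ = V₁/√(g·y₁) = 3.49.
Fr₁ = 3.49 lies in the oscillating range.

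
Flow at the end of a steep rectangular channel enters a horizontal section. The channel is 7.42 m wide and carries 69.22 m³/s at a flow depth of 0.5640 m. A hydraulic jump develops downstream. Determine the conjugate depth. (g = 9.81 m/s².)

q = Q/b = 69.22/7.42 = 9.329 m²/s; V₁ = q/y₁ = 16.54 m/s. Fr₁ = V₁/√(g·y₁) = 7.032.
From the momentum equation for a rectangular channel, y₂/y₁ = ½[√(1 + 8Fr₁²) − 1] = ½[√396.58 − 1] = 9.457.
y₂ = 9.457 × 0.5640 = 5.334 m.

y₂ = 5.334 m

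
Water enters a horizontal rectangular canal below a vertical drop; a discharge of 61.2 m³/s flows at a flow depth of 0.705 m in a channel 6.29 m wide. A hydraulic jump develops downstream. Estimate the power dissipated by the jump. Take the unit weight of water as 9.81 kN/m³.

q = Q/b = 61.2/6.29 = 9.73 m²/s; V₁ = q/y₁ = 13.8 m/s. Fr₁ = V₁/√(g·y₁) = 5.25.
By Bélanger, y₂/y₁ = ½[√(1 + 8Fr₁²) − 1] = ½[√221.3 − 1] = 6.94.
y₂ = 6.94 × 0.705 = 4.89 m.
Head loss: ΔE = (y₂ − y₁)³/(4y₁y₂) = (4.89 − 0.705)³/(4×0.705×4.89) = 73.4/13.8 = 5.32 m.
P = γ·Q·ΔE = 9.81 × 61.2 × 5.32 = 3194 kW.

P = 3194 kW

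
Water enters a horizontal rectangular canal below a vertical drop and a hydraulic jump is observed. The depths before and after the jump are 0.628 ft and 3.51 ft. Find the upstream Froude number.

Fr₁ = 4.29

For a rectangular channel the momentum equation gives q² = ½·g·y₁·y₂·(y₁ + y₂) = ½×32.2×0.628×3.51×4.14 = 147.
q = √147 = 12.1 ft²/s.
V₁ = q/y₁ = 19.3 ft/s; Fr₁ = V₁/√(g·y₁) = 4.29.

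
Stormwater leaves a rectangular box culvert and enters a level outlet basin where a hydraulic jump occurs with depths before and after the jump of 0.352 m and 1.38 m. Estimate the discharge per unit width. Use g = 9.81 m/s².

q = 2.03 m²/s

For a rectangular channel the momentum equation gives q² = ½·g·y₁·y₂·(y₁ + y₂) = ½×9.81×0.352×1.38×1.73 = 4.13.
q = √4.13 = 2.03 m²/s.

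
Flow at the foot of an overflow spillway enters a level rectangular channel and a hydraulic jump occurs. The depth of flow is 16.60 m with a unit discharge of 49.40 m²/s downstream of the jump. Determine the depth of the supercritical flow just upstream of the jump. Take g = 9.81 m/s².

y₁ = 1.643 m

V₂ = q/y₂ = 49.40/16.60 = 2.976 m/s; Fr₂ = V₂/√(g·y₂) = 0.2332.
The Bélanger relation is symmetric: y₁/y₂ = ½[√(1 + 8Fr₂²) − 1] = ½[√1.4351 − 1] = 0.09897.
y₁ = 0.09897 × 16.60 = 1.643 m.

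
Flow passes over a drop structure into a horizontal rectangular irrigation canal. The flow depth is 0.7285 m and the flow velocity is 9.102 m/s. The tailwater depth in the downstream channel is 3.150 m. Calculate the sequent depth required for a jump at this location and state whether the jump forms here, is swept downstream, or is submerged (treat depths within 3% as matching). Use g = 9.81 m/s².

Fr₁ = V₁/√(g·y₁) = 9.102/√(9.81×0.7285) = 3.405.
Bélanger equation: y₂/y₁ = ½[√(1 + 8Fr₁²) − 1] = ½[√93.740 − 1] = 4.341.
y₂ = 4.341 × 0.7285 = 3.162 m.
Tailwater y_tw = 3.150 m: y_tw ≈ y₂, so the jump forms here.

y₂ = 3.162 m; the jump forms here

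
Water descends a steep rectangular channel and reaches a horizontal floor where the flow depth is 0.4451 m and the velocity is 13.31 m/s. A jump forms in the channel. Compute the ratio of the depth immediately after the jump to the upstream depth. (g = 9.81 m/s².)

y₂/y₁ = 8.522

Fr₁ = V₁/√(g·y₁) = 13.31/√(9.81×0.4451) = 6.370.
By Bélanger, y₂/y₁ = ½[√(1 + 8Fr₁²) − 1] = ½[√325.58 − 1] = 8.522.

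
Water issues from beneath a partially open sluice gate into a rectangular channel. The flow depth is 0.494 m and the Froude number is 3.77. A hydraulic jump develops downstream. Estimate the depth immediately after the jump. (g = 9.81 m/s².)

y₂ = 2.40 m

Fr₁ = 3.77 (given).
Conjugate-depth relation: y₂/y₁ = ½[√(1 + 8Fr₁²) − 1] = ½[√114.7 − 1] = 4.85.
y₂ = 4.85 × 0.494 = 2.40 m.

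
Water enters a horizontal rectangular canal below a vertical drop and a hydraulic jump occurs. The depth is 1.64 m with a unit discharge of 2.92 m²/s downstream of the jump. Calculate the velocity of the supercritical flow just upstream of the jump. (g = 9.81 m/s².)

V₂ = q/y₂ = 2.92/1.64 = 1.78 m/s; Fr₂ = V₂/√(g·y₂) = 0.444.
Applying the sequent-depth relation in reverse, y₁/y₂ = ½[√(1 + 8Fr₂²) − 1] = ½[√2.576 − 1] = 0.303.
y₁ = 0.303 × 1.64 = 0.496 m.
V₁ = q/y₁ = 2.92/0.496 = 5.88 m/s.

V₁ = 5.88 m/s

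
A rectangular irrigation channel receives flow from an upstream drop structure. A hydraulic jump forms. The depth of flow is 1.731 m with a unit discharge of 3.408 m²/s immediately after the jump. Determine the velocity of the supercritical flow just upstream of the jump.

V₂ = q/y₂ = 3.408/1.731 = 1.969 m/s; Fr₂ = V₂/√(g·y₂) = 0.4778.
Since the conjugate-depth ratio holds either way, y₁/y₂ = ½[√(1 + 8Fr₂²) − 1] = ½[√2.8261 − 1] = 0.3406.
y₁ = 0.3406 × 1.731 = 0.5895 m.
V₁ = q/y₁ = 3.408/0.5895 = 5.781 m/s.

V₁ = 5.781 m/s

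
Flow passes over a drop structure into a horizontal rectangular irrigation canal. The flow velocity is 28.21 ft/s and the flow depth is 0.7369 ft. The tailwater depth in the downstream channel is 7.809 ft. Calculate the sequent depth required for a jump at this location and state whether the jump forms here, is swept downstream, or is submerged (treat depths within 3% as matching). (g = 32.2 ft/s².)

Fr₁ = V₁/√(g·y₁) = 28.21/√(32.2×0.7369) = 5.791.
Sequent-depth ratio: y₂/y₁ = ½[√(1 + 8Fr₁²) − 1] = ½[√269.31 − 1] = 7.705.
y₂ = 7.705 × 0.7369 = 5.678 ft.
Tailwater y_tw = 7.809 ft: y_tw > y₂, so the jump is submerged.

y₂ = 5.678 ft; the jump is submerged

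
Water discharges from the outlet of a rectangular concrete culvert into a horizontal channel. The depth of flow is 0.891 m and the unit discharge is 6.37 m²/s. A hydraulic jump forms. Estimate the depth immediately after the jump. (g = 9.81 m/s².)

V₁ = q/y₁ = 6.37/0.891 = 7.15 m/s. Fr₁ = V₁/√(g·y₁) = 7.15/√(9.81×0.891) = 2.42.
From the momentum equation for a rectangular channel, y₂/y₁ = ½[√(1 + 8Fr₁²) − 1] = ½[√47.78 − 1] = 2.96.
y₂ = 2.96 × 0.891 = 2.63 m.

y₂ = 2.63 m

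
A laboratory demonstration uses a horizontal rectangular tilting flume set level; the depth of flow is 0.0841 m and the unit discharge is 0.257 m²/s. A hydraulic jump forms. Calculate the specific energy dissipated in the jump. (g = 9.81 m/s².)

V₁ = q/y₁ = 0.257/0.0841 = 3.06 m/s. Fr₁ = V₁/√(g·y₁) = 3.06/√(9.81×0.0841) = 3.36.
Sequent-depth ratio: y₂/y₁ = ½[√(1 + 8Fr₁²) − 1] = ½[√91.55 − 1] = 4.28.
y₂ = 4.28 × 0.0841 = 0.360 m.
V₂ = q/y₂ = 0.257/0.360 = 0.713 m/s. E₁ = y₁ + V₁²/2g = 0.560 m; E₂ = y₂ + V₂²/2g = 0.386 m. ΔE = E₁ − E₂ = 0.174 m.

ΔE = 0.174 m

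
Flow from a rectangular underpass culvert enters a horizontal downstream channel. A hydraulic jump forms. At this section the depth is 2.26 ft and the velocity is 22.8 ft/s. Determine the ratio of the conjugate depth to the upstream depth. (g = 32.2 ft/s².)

y₂/y₁ = 3.31

Fr₁ = V₁/√(g·y₁) = 22.8/√(32.2×2.26) = 2.67.
By Bélanger, y₂/y₁ = ½[√(1 + 8Fr₁²) − 1] = ½[√58.15 − 1] = 3.31.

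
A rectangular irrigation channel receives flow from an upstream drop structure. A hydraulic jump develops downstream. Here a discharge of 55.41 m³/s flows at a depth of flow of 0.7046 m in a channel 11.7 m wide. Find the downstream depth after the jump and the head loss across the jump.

y₂ = 2.219 m; ΔE = 0.5557 m

q = Q/b = 55.41/11.7 = 4.736 m²/s; V₁ = q/y₁ = 6.721 m/s. Fr₁ = V₁/√(g·y₁) = 2.557.
From the momentum equation for a rectangular channel, y₂/y₁ = ½[√(1 + 8Fr₁²) − 1] = ½[√53.287 − 1] = 3.150.
y₂ = 3.150 × 0.7046 = 2.219 m.
V₂ = q/y₂ = 4.736/2.219 = 2.134 m/s. E₁ = y₁ + V₁²/2g = 3.007 m; E₂ = y₂ + V₂²/2g = 2.452 m. ΔE = E₁ − E₂ = 0.5557 m.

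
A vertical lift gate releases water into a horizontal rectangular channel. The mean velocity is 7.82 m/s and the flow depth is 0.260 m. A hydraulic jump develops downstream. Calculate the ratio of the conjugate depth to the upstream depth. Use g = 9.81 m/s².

y₂/y₁ = 6.44

Fr₁ = V₁/√(g·y₁) = 7.82/√(9.81×0.260) = 4.90.
Sequent-depth ratio: y₂/y₁ = ½[√(1 + 8Fr₁²) − 1] = ½[√192.8 − 1] = 6.44.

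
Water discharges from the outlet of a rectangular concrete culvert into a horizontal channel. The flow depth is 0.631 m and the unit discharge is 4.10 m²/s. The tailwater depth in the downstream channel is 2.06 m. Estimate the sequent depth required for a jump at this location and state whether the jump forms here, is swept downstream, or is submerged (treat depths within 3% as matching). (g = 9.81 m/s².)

V₁ = q/y₁ = 4.10/0.631 = 6.50 m/s. Fr₁ = V₁/√(g·y₁) = 6.50/√(9.81×0.631) = 2.61.
Sequent-depth ratio: y₂/y₁ = ½[√(1 + 8Fr₁²) − 1] = ½[√55.56 − 1] = 3.23.
y₂ = 3.23 × 0.631 = 2.04 m.
Tailwater y_tw = 2.06 m: y_tw ≈ y₂, so the jump forms here.

y₂ = 2.04 m; the jump forms here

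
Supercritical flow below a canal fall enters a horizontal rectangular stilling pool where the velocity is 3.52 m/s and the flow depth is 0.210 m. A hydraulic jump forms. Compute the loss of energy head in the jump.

ΔE = 0.141 m

Fr₁ = V₁/√(g·y₁) = 3.52/√(9.81×0.210) = 2.45.
Sequent-depth ratio: y₂/y₁ = ½[√(1 + 8Fr₁²) − 1] = ½[√49.12 − 1] = 3.00.
y₂ = 3.00 × 0.210 = 0.631 m.
Head loss: ΔE = (y₂ − y₁)³/(4y₁y₂) = (0.631 − 0.210)³/(4×0.210×0.631) = 0.0745/0.530 = 0.141 m.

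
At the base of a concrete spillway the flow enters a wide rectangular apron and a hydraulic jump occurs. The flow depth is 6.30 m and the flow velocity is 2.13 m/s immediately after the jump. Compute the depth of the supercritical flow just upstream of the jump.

Fr₂ = V₂/√(g·y₂) = 2.13/√(9.81×6.30) = 0.271.
The Bélanger relation is symmetric: y₁/y₂ = ½[√(1 + 8Fr₂²) − 1] = ½[√1.587 − 1] = 0.130.
y₁ = 0.130 × 6.30 = 0.819 m.

y₁ = 0.819 m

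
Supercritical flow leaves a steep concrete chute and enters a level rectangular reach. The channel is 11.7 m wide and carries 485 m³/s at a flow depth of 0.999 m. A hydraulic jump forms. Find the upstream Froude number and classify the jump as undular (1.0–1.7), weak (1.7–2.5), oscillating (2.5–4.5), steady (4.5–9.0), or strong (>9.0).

q = Q/b = 485/11.7 = 41.5 m²/s; V₁ = q/y₁ = 41.5 m/s. Fr₁ = V₁/√(g·y₁) = 13.3.
Fr₁ = 13.3 lies in the strong range.

Fr₁ = 13.3; strong jump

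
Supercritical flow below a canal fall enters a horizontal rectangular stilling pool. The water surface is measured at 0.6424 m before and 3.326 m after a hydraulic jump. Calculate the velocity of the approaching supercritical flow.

V₁ = 10.04 m/s

For a rectangular channel the momentum equation gives q² = ½·g·y₁·y₂·(y₁ + y₂) = ½×9.81×0.6424×3.326×3.968 = 41.59.
q = √41.59 = 6.449 m²/s.
V₁ = q/y₁ = 6.449/0.6424 = 10.04 m/s.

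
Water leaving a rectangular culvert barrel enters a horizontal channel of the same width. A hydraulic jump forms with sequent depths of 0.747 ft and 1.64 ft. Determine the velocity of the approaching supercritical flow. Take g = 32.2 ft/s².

For a rectangular channel the momentum equation gives q² = ½·g·y₁·y₂·(y₁ + y₂) = ½×32.2×0.747×1.64×2.39 = 47.1.
q = √47.1 = 6.86 ft²/s.
V₁ = q/y₁ = 6.86/0.747 = 9.19 ft/s.

V₁ = 9.19 ft/s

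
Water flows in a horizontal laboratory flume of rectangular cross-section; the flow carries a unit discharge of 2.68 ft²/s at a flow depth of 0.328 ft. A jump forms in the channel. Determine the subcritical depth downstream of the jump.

y₂ = 1.01 ft

V₁ = q/y₁ = 2.68/0.328 = 8.17 ft/s. Fr₁ = V₁/√(g·y₁) = 8.17/√(32.2×0.328) = 2.51.
By Bélanger, y₂/y₁ = ½[√(1 + 8Fr₁²) − 1] = ½[√51.57 − 1] = 3.09.
y₂ = 3.09 × 0.328 = 1.01 ft.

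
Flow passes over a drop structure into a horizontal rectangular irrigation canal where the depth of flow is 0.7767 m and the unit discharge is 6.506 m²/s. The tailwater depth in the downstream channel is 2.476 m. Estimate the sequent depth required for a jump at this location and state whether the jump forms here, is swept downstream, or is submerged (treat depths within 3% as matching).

V₁ = q/y₁ = 6.506/0.7767 = 8.376 m/s. Fr₁ = V₁/√(g·y₁) = 8.376/√(9.81×0.7767) = 3.035.
Sequent-depth ratio: y₂/y₁ = ½[√(1 + 8Fr₁²) − 1] = ½[√74.670 − 1] = 3.821.
y₂ = 3.821 × 0.7767 = 2.967 m.
Tailwater y_tw = 2.476 m: y_tw < y₂, so the jump is swept downstream.

y₂ = 2.967 m; the jump is swept downstream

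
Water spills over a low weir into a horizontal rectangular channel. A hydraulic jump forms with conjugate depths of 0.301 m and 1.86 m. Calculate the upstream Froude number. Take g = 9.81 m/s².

For a rectangular channel the momentum equation gives q² = ½·g·y₁·y₂·(y₁ + y₂) = ½×9.81×0.301×1.86×2.16 = 5.93.
q = √5.93 = 2.44 m²/s.
V₁ = q/y₁ = 8.09 m/s; Fr₁ = V₁/√(g·y₁) = 4.71.

Fr₁ = 4.71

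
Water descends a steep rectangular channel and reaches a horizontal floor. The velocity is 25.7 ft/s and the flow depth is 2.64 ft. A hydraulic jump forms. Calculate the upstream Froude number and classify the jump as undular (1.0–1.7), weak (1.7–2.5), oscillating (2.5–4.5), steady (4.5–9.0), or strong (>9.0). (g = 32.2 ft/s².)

Fr₁ = 2.79; oscillating jump

Fr₁ = V₁/√(g·y₁) = 25.7/√(32.2×2.64) = 2.79.
Fr₁ = 2.79 lies in the oscillating range.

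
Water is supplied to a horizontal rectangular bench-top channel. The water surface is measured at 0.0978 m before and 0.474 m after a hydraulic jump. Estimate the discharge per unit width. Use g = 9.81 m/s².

For a rectangular channel the momentum equation gives q² = ½·g·y₁·y₂·(y₁ + y₂) = ½×9.81×0.0978×0.474×0.572 = 0.130.
q = √0.130 = 0.361 m²/s.

q = 0.361 m²/s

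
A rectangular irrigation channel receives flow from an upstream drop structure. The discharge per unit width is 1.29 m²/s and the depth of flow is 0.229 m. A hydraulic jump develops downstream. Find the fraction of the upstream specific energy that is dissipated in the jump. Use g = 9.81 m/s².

V₁ = q/y₁ = 1.29/0.229 = 5.63 m/s. Fr₁ = V₁/√(g·y₁) = 5.63/√(9.81×0.229) = 3.76.
Sequent-depth ratio: y₂/y₁ = ½[√(1 + 8Fr₁²) − 1] = ½[√114.0 − 1] = 4.84.
y₂ = 4.84 × 0.229 = 1.11 m.
E₁ = y₁ + V₁²/2g = 1.85 m. ΔE = (y₂ − y₁)³/(4y₁y₂) = 0.669 m. ΔE/E₁ = 0.669/1.85 = 0.362.

ΔE/E₁ = 0.362 (36.2%)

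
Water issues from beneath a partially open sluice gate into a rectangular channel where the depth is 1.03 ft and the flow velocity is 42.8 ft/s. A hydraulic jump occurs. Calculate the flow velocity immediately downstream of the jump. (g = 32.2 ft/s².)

Fr₁ = V₁/√(g·y₁) = 42.8/√(32.2×1.03) = 7.43.
Conjugate-depth relation: y₂/y₁ = ½[√(1 + 8Fr₁²) − 1] = ½[√442.9 − 1] = 10.0.
y₂ = 10.0 × 1.03 = 10.3 ft.
q = V₁·y₁ = 42.8 × 1.03 = 44.1 ft²/s.
V₂ = q/y₂ = 44.1/10.3 = 4.27 ft/s.

V₂ = 4.27 ft/s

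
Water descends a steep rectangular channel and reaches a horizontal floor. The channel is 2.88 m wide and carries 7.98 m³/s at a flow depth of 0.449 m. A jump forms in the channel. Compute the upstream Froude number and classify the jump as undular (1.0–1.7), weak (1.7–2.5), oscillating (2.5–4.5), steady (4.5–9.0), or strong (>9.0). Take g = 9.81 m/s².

Fr₁ = 2.94; oscillating jump

q = Q/b = 7.98/2.88 = 2.77 m²/s; V₁ = q/y₁ = 6.17 m/s. Fr₁ = V₁/√(g·y₁) = 2.94.
Fr₁ = 2.94 lies in the oscillating range.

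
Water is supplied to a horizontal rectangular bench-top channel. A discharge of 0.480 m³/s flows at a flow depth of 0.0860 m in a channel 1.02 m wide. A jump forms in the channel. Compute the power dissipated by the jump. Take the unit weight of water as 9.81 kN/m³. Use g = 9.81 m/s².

P = 4.26 kW

q = Q/b = 0.480/1.02 = 0.471 m²/s; V₁ = q/y₁ = 5.47 m/s. Fr₁ = V₁/√(g·y₁) = 5.96.
Conjugate-depth relation: y₂/y₁ = ½[√(1 + 8Fr₁²) − 1] = ½[√284.9 − 1] = 7.94.
y₂ = 7.94 × 0.0860 = 0.683 m.
Head loss: ΔE = (y₂ − y₁)³/(4y₁y₂) = (0.683 − 0.0860)³/(4×0.0860×0.683) = 0.213/0.235 = 0.905 m.
P = γ·Q·ΔE = 9.81 × 0.480 × 0.905 = 4.26 kW.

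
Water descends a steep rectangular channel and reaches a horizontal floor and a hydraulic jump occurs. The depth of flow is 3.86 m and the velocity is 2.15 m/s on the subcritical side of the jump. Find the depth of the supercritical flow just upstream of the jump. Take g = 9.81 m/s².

Fr₂ = V₂/√(g·y₂) = 2.15/√(9.81×3.86) = 0.349.
From the momentum equation (using Fr₂), y₁/y₂ = ½[√(1 + 8Fr₂²) − 1] = ½[√1.977 − 1] = 0.203.
y₁ = 0.203 × 3.86 = 0.783 m.

y₁ = 0.783 m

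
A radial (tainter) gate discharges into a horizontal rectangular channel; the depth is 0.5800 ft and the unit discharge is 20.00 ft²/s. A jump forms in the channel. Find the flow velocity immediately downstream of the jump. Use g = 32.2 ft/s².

V₁ = q/y₁ = 20.00/0.5800 = 34.48 ft/s. Fr₁ = V₁/√(g·y₁) = 34.48/√(32.2×0.5800) = 7.979.
Conjugate-depth relation: y₂/y₁ = ½[√(1 + 8Fr₁²) − 1] = ½[√510.34 − 1] = 10.80.
y₂ = 10.80 × 0.5800 = 6.261 ft.
V₂ = q/y₂ = 20.00/6.261 = 3.194 ft/s.

V₂ = 3.194 ft/s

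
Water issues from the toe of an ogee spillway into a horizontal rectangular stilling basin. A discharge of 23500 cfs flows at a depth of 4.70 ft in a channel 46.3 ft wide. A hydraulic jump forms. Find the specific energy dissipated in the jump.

ΔE = 128 ft

q = Q/b = 23500/46.3 = 508 ft²/s; V₁ = q/y₁ = 108 ft/s. Fr₁ = V₁/√(g·y₁) = 8.78.
Bélanger equation: y₂/y₁ = ½[√(1 + 8Fr₁²) − 1] = ½[√617.5 − 1] = 11.9.
y₂ = 11.9 × 4.70 = 56.0 ft.
Head loss: ΔE = (y₂ − y₁)³/(4y₁y₂) = (56.0 − 4.70)³/(4×4.70×56.0) = 135363/1054 = 128 ft.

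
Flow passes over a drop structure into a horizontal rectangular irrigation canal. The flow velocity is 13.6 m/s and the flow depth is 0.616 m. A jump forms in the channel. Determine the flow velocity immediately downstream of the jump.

V₂ = 1.85 m/s

Fr₁ = V₁/√(g·y₁) = 13.6/√(9.81×0.616) = 5.53.
Bélanger equation: y₂/y₁ = ½[√(1 + 8Fr₁²) − 1] = ½[√245.9 − 1] = 7.34.
y₂ = 7.34 × 0.616 = 4.52 m.
q = V₁·y₁ = 13.6 × 0.616 = 8.38 m²/s.
V₂ = q/y₂ = 8.38/4.52 = 1.85 m/s.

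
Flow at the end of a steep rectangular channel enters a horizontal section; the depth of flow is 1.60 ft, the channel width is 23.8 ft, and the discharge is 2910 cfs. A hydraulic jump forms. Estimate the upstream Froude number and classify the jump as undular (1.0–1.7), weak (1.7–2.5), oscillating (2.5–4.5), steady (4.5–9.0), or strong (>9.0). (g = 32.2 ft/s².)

q = Q/b = 2910/23.8 = 122 ft²/s; V₁ = q/y₁ = 76.4 ft/s. Fr₁ = V₁/√(g·y₁) = 10.6.
Fr₁ = 10.6 lies in the strong range.

Fr₁ = 10.6; strong jump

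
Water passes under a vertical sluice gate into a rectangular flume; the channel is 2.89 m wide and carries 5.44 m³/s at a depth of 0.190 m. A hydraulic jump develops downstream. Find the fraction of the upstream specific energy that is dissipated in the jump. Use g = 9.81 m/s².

ΔE/E₁ = 0.632 (63.2%)

q = Q/b = 5.44/2.89 = 1.88 m²/s; V₁ = q/y₁ = 9.91 m/s. Fr₁ = V₁/√(g·y₁) = 7.26.
Bélanger equation: y₂/y₁ = ½[√(1 + 8Fr₁²) − 1] = ½[√422.3 − 1] = 9.77.
y₂ = 9.77 × 0.190 = 1.86 m.
E₁ = y₁ + V₁²/2g = 5.19 m. ΔE = (y₂ − y₁)³/(4y₁y₂) = 3.28 m. ΔE/E₁ = 3.28/5.19 = 0.632.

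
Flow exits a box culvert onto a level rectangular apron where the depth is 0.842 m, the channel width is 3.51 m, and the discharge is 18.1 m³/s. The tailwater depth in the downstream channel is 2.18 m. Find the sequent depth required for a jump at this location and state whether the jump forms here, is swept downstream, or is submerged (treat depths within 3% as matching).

q = Q/b = 18.1/3.51 = 5.16 m²/s; V₁ = q/y₁ = 6.12 m/s. Fr₁ = V₁/√(g·y₁) = 2.13.
Bélanger equation: y₂/y₁ = ½[√(1 + 8Fr₁²) − 1] = ½[√37.33 − 1] = 2.55.
y₂ = 2.55 × 0.842 = 2.15 m.
Tailwater y_tw = 2.18 m: y_tw ≈ y₂, so the jump forms here.

y₂ = 2.15 m; the jump forms here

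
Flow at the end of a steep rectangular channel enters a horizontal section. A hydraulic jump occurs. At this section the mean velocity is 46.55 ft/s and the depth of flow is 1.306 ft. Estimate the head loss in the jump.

ΔE = 21.97 ft

Fr₁ = V₁/√(g·y₁) = 46.55/√(32.2×1.306) = 7.178.
By Bélanger, y₂/y₁ = ½[√(1 + 8Fr₁²) − 1] = ½[√413.22 − 1] = 9.664.
y₂ = 9.664 × 1.306 = 12.62 ft.
Head loss: ΔE = (y₂ − y₁)³/(4y₁y₂) = (12.62 − 1.306)³/(4×1.306×12.62) = 1449/65.93 = 21.97 ft.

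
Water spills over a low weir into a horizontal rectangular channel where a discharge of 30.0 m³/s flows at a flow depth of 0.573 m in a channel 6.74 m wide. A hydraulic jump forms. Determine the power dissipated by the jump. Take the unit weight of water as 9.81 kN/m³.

P = 320 kW

q = Q/b = 30.0/6.74 = 4.45 m²/s; V₁ = q/y₁ = 7.77 m/s. Fr₁ = V₁/√(g·y₁) = 3.28.
By Bélanger, y₂/y₁ = ½[√(1 + 8Fr₁²) − 1] = ½[√86.88 − 1] = 4.16.
y₂ = 4.16 × 0.573 = 2.38 m.
V₂ = q/y₂ = 4.45/2.38 = 1.87 m/s. E₁ = y₁ + V₁²/2g = 3.65 m; E₂ = y₂ + V₂²/2g = 2.56 m. ΔE = E₁ − E₂ = 1.09 m.
P = γ·Q·ΔE = 9.81 × 30.0 × 1.09 = 320 kW.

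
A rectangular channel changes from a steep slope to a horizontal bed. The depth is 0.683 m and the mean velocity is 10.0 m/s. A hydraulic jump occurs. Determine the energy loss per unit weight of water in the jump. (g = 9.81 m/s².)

Fr₁ = V₁/√(g·y₁) = 10.0/√(9.81×0.683) = 3.86.
Bélanger equation: y₂/y₁ = ½[√(1 + 8Fr₁²) − 1] = ½[√120.4 − 1] = 4.99.
y₂ = 4.99 × 0.683 = 3.41 m.
q = V₁·y₁ = 10.0 × 0.683 = 6.83 m²/s. V₂ = q/y₂ = 6.83/3.41 = 2.01 m/s. E₁ = y₁ + V₁²/2g = 5.78 m; E₂ = y₂ + V₂²/2g = 3.61 m. ΔE = E₁ − E₂ = 2.17 m.

ΔE = 2.17 m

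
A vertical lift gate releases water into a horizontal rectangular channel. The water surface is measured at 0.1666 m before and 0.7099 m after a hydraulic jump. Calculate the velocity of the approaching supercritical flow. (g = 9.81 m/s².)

For a rectangular channel the momentum equation gives q² = ½·g·y₁·y₂·(y₁ + y₂) = ½×9.81×0.1666×0.7099×0.8765 = 0.5085.
q = √0.5085 = 0.7131 m²/s.
V₁ = q/y₁ = 0.7131/0.1666 = 4.280 m/s.

V₁ = 4.280 m/s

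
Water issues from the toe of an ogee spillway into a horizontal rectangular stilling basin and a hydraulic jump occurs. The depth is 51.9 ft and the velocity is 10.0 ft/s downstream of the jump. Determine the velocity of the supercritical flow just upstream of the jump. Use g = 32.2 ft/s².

V₁ = 92.6 ft/s

Fr₂ = V₂/√(g·y₂) = 10.0/√(32.2×51.9) = 0.245.
The Bélanger relation is symmetric: y₁/y₂ = ½[√(1 + 8Fr₂²) − 1] = ½[√1.479 − 1] = 0.108.
y₁ = 0.108 × 51.9 = 5.61 ft.
V₁ = q/y₁ = 519/5.61 = 92.6 ft/s.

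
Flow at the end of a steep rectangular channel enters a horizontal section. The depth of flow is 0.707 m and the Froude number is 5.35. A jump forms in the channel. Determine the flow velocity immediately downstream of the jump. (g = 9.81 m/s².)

V₂ = 1.99 m/s

Fr₁ = 5.35 (given).
By Bélanger, y₂/y₁ = ½[√(1 + 8Fr₁²) − 1] = ½[√230.0 − 1] = 7.08.
y₂ = 7.08 × 0.707 = 5.01 m.
V₁ = Fr₁·√(g·y₁) = 5.35×√(9.81×0.707) = 14.1 m/s; q = V₁·y₁ = 9.96 m²/s.
V₂ = q/y₂ = 9.96/5.01 = 1.99 m/s.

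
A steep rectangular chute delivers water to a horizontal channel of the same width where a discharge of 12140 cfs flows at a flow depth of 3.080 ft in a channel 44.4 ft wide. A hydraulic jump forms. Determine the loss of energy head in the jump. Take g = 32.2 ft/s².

q = Q/b = 12140/44.4 = 273.4 ft²/s; V₁ = q/y₁ = 88.77 ft/s. Fr₁ = V₁/√(g·y₁) = 8.914.
Conjugate-depth relation: y₂/y₁ = ½[√(1 + 8Fr₁²) − 1] = ½[√636.70 − 1] = 12.12.
y₂ = 12.12 × 3.080 = 37.32 ft.
Head loss: ΔE = (y₂ − y₁)³/(4y₁y₂) = (37.32 − 3.080)³/(4×3.080×37.32) = 40138/459.8 = 87.30 ft.

ΔE = 87.30 ft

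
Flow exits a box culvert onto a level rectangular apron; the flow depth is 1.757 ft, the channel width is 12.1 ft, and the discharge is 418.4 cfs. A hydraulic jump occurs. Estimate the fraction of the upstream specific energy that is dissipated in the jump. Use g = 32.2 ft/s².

q = Q/b = 418.4/12.1 = 34.58 ft²/s; V₁ = q/y₁ = 19.68 ft/s. Fr₁ = V₁/√(g·y₁) = 2.616.
Sequent-depth ratio: y₂/y₁ = ½[√(1 + 8Fr₁²) − 1] = ½[√55.769 − 1] = 3.234.
y₂ = 3.234 × 1.757 = 5.682 ft.
E₁ = y₁ + V₁²/2g = 7.771 ft. ΔE = (y₂ − y₁)³/(4y₁y₂) = 1.514 ft. ΔE/E₁ = 1.514/7.771 = 0.195.

ΔE/E₁ = 0.195 (19.5%)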